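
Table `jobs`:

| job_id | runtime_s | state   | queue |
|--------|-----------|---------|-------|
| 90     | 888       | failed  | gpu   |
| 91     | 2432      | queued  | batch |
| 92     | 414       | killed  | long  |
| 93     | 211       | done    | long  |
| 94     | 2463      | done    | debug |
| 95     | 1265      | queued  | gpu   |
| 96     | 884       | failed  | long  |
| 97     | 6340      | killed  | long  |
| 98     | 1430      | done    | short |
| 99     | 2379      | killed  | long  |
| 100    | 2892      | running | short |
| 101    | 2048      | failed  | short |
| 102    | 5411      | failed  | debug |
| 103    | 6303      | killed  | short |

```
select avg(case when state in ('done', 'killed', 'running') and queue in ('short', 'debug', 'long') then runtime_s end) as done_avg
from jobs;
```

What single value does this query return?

2804

job_id=90: ✗
job_id=91: ✗
job_id=92: ✓ → 414
job_id=93: ✓ → 211
job_id=94: ✓ → 2463
job_id=95: ✗
job_id=96: ✗
job_id=97: ✓ → 6340
job_id=98: ✓ → 1430
job_id=99: ✓ → 2379
job_id=100: ✓ → 2892
job_id=101: ✗
job_id=102: ✗
job_id=103: ✓ → 6303
done_avg = (414 + 211 + 2463 + 6340 + 1430 + 2379 + 2892 + 6303) / 8 = 2804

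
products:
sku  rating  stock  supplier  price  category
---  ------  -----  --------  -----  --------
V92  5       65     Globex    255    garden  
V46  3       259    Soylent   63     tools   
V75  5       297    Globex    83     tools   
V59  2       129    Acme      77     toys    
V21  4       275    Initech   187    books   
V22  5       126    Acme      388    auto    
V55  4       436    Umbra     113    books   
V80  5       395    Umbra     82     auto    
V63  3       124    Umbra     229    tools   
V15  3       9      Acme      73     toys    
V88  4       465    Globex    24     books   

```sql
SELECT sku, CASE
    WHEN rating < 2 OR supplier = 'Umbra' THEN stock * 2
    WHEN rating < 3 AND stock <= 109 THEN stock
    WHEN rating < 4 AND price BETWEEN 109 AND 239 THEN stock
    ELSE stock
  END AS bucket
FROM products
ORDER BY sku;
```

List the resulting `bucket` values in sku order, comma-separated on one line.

9, 275, 126, 259, 872, 129, 248, 297, 790, 465, 65

sku=V15: ELSE → 9
sku=V21: ELSE → 275
sku=V22: ELSE → 126
sku=V46: ELSE → 259
sku=V55: rating < 2 OR supplier = 'Umbra' → 872
sku=V59: ELSE → 129
sku=V63: rating < 2 OR supplier = 'Umbra' → 248
sku=V75: ELSE → 297
sku=V80: rating < 2 OR supplier = 'Umbra' → 790
sku=V88: ELSE → 465
sku=V92: ELSE → 65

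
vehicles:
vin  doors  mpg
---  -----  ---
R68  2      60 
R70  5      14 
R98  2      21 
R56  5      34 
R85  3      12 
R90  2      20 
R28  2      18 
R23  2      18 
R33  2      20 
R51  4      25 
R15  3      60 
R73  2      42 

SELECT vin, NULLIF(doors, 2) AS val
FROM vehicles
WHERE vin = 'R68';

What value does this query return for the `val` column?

NULL

vin = R68: doors=2, mpg=60.
doors=2 vs 2: equal → NULL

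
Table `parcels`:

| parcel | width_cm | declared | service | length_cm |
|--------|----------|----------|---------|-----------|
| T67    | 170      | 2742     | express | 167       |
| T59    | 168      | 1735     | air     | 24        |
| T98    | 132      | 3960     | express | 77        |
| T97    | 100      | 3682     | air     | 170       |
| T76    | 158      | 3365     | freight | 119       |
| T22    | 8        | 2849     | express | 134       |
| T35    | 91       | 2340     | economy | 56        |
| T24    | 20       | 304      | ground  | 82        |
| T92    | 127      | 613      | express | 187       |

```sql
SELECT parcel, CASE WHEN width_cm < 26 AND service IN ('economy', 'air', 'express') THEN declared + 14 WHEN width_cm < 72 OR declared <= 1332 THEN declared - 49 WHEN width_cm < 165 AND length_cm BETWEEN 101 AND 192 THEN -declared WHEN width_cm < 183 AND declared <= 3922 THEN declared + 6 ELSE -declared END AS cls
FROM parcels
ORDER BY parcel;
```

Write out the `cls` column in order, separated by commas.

2863, 255, 2346, 1741, 2748, -3365, 564, -3682, -3960

parcel=T22: width_cm < 26 AND service IN ('economy', 'air', 'express') → 2863
parcel=T24: width_cm < 72 OR declared <= 1332 → 255
parcel=T35: width_cm < 183 AND declared <= 3922 → 2346
parcel=T59: width_cm < 183 AND declared <= 3922 → 1741
parcel=T67: width_cm < 183 AND declared <= 3922 → 2748
parcel=T76: width_cm < 165 AND length_cm BETWEEN 101 AND 192 → -3365
parcel=T92: width_cm < 72 OR declared <= 1332 → 564
parcel=T97: width_cm < 165 AND length_cm BETWEEN 101 AND 192 → -3682
parcel=T98: ELSE → -3960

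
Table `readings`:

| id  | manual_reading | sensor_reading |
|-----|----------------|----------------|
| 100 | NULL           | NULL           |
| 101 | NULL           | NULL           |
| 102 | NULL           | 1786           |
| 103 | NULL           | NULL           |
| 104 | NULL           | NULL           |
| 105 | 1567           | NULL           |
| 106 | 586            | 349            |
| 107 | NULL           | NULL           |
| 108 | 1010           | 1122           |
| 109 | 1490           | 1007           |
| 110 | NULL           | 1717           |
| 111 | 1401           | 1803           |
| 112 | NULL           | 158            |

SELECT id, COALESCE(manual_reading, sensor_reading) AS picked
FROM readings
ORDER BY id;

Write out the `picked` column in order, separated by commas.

id=100: manual_reading=NULL, sensor_reading=NULL (all NULL) → NULL
id=101: manual_reading=NULL, sensor_reading=NULL (all NULL) → NULL
id=102: manual_reading=NULL, sensor_reading=1786 → 1786
id=103: manual_reading=NULL, sensor_reading=NULL (all NULL) → NULL
id=104: manual_reading=NULL, sensor_reading=NULL (all NULL) → NULL
id=105: manual_reading=1567 → 1567
id=106: manual_reading=586 → 586
id=107: manual_reading=NULL, sensor_reading=NULL (all NULL) → NULL
id=108: manual_reading=1010 → 1010
id=109: manual_reading=1490 → 1490
id=110: manual_reading=NULL, sensor_reading=1717 → 1717
id=111: manual_reading=1401 → 1401
id=112: manual_reading=NULL, sensor_reading=158 → 158

NULL, NULL, 1786, NULL, NULL, 1567, 586, NULL, 1010, 1490, 1717, 1401, 158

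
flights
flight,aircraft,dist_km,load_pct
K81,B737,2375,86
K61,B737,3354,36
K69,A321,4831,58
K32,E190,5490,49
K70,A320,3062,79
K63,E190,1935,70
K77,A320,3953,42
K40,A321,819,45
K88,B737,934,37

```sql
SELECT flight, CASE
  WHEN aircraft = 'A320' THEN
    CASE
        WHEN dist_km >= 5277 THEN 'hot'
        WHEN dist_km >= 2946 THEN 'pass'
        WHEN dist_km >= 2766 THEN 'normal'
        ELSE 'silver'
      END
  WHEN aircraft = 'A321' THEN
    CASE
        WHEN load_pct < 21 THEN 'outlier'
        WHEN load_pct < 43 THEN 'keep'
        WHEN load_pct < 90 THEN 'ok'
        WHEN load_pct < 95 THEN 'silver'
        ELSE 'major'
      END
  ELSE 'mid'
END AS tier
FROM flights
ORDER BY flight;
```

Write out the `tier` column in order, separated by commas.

flight=K32: aircraft='E190' → outer ELSE → mid
flight=K40: aircraft='A321' → inner[load_pct < 90] → ok
flight=K61: aircraft='B737' → outer ELSE → mid
flight=K63: aircraft='E190' → outer ELSE → mid
flight=K69: aircraft='A321' → inner[load_pct < 90] → ok
flight=K70: aircraft='A320' → inner[dist_km >= 2946] → pass
flight=K77: aircraft='A320' → inner[dist_km >= 2946] → pass
flight=K81: aircraft='B737' → outer ELSE → mid
flight=K88: aircraft='B737' → outer ELSE → mid

mid, ok, mid, mid, ok, pass, pass, mid, mid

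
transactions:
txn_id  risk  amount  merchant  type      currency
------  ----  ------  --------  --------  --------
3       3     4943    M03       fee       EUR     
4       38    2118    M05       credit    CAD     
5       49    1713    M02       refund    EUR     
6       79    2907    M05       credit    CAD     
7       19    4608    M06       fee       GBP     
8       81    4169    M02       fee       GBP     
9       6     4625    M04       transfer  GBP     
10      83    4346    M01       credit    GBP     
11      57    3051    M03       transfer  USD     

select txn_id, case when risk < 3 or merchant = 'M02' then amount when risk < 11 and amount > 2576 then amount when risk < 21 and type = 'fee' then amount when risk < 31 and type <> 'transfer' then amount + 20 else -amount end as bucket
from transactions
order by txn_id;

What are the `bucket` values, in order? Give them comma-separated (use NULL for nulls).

txn_id=3: risk < 11 and amount > 2576 → 4943
txn_id=4: ELSE → -2118
txn_id=5: risk < 3 or merchant = 'M02' → 1713
txn_id=6: ELSE → -2907
txn_id=7: risk < 21 and type = 'fee' → 4608
txn_id=8: risk < 3 or merchant = 'M02' → 4169
txn_id=9: risk < 11 and amount > 2576 → 4625
txn_id=10: ELSE → -4346
txn_id=11: ELSE → -3051

4943, -2118, 1713, -2907, 4608, 4169, 4625, -4346, -3051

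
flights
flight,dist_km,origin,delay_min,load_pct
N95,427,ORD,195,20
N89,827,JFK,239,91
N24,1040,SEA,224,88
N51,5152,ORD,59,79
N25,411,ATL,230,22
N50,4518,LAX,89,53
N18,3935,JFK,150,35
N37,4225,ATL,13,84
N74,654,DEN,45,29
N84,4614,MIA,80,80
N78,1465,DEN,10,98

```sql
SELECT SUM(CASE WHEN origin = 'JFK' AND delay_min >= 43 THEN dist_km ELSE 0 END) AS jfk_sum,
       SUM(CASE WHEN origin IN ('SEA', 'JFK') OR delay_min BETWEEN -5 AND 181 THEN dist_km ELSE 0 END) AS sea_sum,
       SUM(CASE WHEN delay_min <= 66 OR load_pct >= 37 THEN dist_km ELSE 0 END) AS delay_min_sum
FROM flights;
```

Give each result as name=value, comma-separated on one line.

[jfk_sum: origin = 'JFK' AND delay_min >= 43]
flight=N95: ✗
flight=N89: ✓ → 827
flight=N24: ✗
flight=N51: ✗
flight=N25: ✗
flight=N50: ✗
flight=N18: ✓ → 3935
flight=N37: ✗
flight=N74: ✗
flight=N84: ✗
flight=N78: ✗
jfk_sum = 827 + 3935 = 4762
—
[sea_sum: origin IN ('SEA', 'JFK') OR delay_min BETWEEN -5 AND 181]
flight=N95: ✗
flight=N89: ✓ → 827
flight=N24: ✓ → 1040
flight=N51: ✓ → 5152
flight=N25: ✗
flight=N50: ✓ → 4518
flight=N18: ✓ → 3935
flight=N37: ✓ → 4225
flight=N74: ✓ → 654
flight=N84: ✓ → 4614
flight=N78: ✓ → 1465
sea_sum = 827 + 1040 + 5152 + 4518 + 3935 + 4225 + 654 + 4614 + 1465 = 26430
—
[delay_min_sum: delay_min <= 66 OR load_pct >= 37]
flight=N95: ✗
flight=N89: ✓ → 827
flight=N24: ✓ → 1040
flight=N51: ✓ → 5152
flight=N25: ✗
flight=N50: ✓ → 4518
flight=N18: ✗
flight=N37: ✓ → 4225
flight=N74: ✓ → 654
flight=N84: ✓ → 4614
flight=N78: ✓ → 1465
delay_min_sum = 827 + 1040 + 5152 + 4518 + 4225 + 654 + 4614 + 1465 = 22495

jfk_sum=4762, sea_sum=26430, delay_min_sum=22495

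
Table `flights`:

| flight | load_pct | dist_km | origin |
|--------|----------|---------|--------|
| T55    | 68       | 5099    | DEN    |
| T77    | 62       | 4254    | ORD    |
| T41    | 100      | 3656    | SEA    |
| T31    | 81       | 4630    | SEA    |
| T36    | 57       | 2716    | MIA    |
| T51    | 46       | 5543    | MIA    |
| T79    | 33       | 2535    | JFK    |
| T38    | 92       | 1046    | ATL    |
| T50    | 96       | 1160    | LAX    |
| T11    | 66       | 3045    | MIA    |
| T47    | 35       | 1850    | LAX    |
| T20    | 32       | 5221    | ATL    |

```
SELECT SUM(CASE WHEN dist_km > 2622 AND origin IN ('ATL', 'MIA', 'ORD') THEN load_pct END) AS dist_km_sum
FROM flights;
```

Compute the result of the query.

263

flight=T55: ✗
flight=T77: ✓ → 62
flight=T41: ✗
flight=T31: ✗
flight=T36: ✓ → 57
flight=T51: ✓ → 46
flight=T79: ✗
flight=T38: ✗
flight=T50: ✗
flight=T11: ✓ → 66
flight=T47: ✗
flight=T20: ✓ → 32
dist_km_sum = 62 + 57 + 46 + 66 + 32 = 263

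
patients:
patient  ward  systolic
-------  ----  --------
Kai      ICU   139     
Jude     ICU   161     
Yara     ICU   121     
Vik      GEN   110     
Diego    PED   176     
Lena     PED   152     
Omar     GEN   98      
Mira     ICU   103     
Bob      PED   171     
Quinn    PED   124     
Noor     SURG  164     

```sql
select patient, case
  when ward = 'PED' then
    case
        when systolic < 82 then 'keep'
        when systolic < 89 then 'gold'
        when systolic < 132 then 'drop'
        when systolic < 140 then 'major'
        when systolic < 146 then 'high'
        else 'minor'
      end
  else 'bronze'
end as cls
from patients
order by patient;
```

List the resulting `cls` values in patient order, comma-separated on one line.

patient=Bob: ward='PED' → inner[ELSE] → minor
patient=Diego: ward='PED' → inner[ELSE] → minor
patient=Jude: ward='ICU' → outer ELSE → bronze
patient=Kai: ward='ICU' → outer ELSE → bronze
patient=Lena: ward='PED' → inner[ELSE] → minor
patient=Mira: ward='ICU' → outer ELSE → bronze
patient=Noor: ward='SURG' → outer ELSE → bronze
patient=Omar: ward='GEN' → outer ELSE → bronze
patient=Quinn: ward='PED' → inner[systolic < 132] → drop
patient=Vik: ward='GEN' → outer ELSE → bronze
patient=Yara: ward='ICU' → outer ELSE → bronze

minor, minor, bronze, bronze, minor, bronze, bronze, bronze, drop, bronze, bronze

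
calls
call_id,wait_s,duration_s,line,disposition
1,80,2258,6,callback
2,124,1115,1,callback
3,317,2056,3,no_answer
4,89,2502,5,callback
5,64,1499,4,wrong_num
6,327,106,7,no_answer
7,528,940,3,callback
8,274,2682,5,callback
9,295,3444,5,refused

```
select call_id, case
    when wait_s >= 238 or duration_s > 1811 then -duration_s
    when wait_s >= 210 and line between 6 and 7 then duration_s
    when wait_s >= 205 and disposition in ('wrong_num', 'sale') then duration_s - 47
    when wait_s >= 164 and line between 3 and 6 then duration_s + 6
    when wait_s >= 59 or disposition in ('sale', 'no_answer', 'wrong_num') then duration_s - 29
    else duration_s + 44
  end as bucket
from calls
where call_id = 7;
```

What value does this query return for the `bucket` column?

call_id = 7: wait_s=528, duration_s=940, line=3, disposition=callback.
wait_s >= 238 or duration_s > 1811 → true → -940

-940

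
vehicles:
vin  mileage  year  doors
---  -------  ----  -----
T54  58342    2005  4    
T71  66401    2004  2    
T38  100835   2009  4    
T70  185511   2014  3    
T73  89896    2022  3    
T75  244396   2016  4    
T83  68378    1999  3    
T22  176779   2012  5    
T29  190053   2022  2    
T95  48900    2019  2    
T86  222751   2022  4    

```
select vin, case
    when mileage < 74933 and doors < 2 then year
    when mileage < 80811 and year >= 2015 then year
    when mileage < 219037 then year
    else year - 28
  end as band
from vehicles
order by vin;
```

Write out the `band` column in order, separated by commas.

2012, 2022, 2009, 2005, 2014, 2004, 2022, 1988, 1999, 1994, 2019

vin=T22: mileage < 219037 → 2012
vin=T29: mileage < 219037 → 2022
vin=T38: mileage < 219037 → 2009
vin=T54: mileage < 219037 → 2005
vin=T70: mileage < 219037 → 2014
vin=T71: mileage < 219037 → 2004
vin=T73: mileage < 219037 → 2022
vin=T75: ELSE → 1988
vin=T83: mileage < 219037 → 1999
vin=T86: ELSE → 1994
vin=T95: mileage < 80811 and year >= 2015 → 2019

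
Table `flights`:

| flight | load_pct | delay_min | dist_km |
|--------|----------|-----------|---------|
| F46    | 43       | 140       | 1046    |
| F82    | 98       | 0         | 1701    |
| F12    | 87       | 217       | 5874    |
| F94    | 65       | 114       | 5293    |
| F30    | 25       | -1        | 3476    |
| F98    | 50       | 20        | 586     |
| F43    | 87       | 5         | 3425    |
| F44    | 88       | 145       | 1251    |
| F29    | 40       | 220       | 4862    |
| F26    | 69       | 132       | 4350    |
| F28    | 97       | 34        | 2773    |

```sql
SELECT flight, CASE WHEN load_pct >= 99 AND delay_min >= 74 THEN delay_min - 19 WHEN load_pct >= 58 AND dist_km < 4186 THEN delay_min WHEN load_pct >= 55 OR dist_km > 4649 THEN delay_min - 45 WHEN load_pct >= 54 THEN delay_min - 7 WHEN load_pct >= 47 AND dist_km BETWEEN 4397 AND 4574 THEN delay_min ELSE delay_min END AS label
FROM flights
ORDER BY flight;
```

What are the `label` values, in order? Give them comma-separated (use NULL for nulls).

flight=F12: load_pct >= 55 OR dist_km > 4649 → 172
flight=F26: load_pct >= 55 OR dist_km > 4649 → 87
flight=F28: load_pct >= 58 AND dist_km < 4186 → 34
flight=F29: load_pct >= 55 OR dist_km > 4649 → 175
flight=F30: ELSE → -1
flight=F43: load_pct >= 58 AND dist_km < 4186 → 5
flight=F44: load_pct >= 58 AND dist_km < 4186 → 145
flight=F46: ELSE → 140
flight=F82: load_pct >= 58 AND dist_km < 4186 → 0
flight=F94: load_pct >= 55 OR dist_km > 4649 → 69
flight=F98: ELSE → 20

172, 87, 34, 175, -1, 5, 145, 140, 0, 69, 20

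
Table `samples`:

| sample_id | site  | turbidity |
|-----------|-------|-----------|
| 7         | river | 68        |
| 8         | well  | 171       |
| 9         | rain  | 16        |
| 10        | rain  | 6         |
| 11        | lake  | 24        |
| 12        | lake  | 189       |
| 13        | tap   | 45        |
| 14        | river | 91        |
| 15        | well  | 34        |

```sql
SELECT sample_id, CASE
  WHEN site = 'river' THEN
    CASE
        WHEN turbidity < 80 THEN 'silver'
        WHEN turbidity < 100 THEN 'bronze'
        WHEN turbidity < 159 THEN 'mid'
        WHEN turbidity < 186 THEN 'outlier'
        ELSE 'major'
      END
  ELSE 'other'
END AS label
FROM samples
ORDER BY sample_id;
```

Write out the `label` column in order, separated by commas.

silver, other, other, other, other, other, other, bronze, other

sample_id=7: site='river' → inner[turbidity < 80] → silver
sample_id=8: site='well' → outer ELSE → other
sample_id=9: site='rain' → outer ELSE → other
sample_id=10: site='rain' → outer ELSE → other
sample_id=11: site='lake' → outer ELSE → other
sample_id=12: site='lake' → outer ELSE → other
sample_id=13: site='tap' → outer ELSE → other
sample_id=14: site='river' → inner[turbidity < 100] → bronze
sample_id=15: site='well' → outer ELSE → other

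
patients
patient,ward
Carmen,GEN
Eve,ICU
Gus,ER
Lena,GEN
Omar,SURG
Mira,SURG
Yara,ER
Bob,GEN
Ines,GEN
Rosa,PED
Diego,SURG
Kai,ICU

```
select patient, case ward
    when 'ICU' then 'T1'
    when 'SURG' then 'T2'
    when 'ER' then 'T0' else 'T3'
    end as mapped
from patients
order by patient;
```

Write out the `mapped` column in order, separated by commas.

patient=Bob: ELSE → T3
patient=Carmen: ELSE → T3
patient=Diego: ward='SURG' → T2
patient=Eve: ward='ICU' → T1
patient=Gus: ward='ER' → T0
patient=Ines: ELSE → T3
patient=Kai: ward='ICU' → T1
patient=Lena: ELSE → T3
patient=Mira: ward='SURG' → T2
patient=Omar: ward='SURG' → T2
patient=Rosa: ELSE → T3
patient=Yara: ward='ER' → T0

T3, T3, T2, T1, T0, T3, T1, T3, T2, T2, T3, T0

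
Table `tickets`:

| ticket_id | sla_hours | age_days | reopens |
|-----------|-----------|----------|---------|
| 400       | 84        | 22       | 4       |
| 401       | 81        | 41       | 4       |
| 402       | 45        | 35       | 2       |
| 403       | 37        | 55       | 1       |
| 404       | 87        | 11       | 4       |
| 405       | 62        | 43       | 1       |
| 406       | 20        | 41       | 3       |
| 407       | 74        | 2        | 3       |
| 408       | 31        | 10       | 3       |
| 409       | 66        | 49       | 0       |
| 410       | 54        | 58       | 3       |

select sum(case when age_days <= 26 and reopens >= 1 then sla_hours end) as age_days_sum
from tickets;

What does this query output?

276

ticket_id=400: ✓ → 84
ticket_id=401: ✗
ticket_id=402: ✗
ticket_id=403: ✗
ticket_id=404: ✓ → 87
ticket_id=405: ✗
ticket_id=406: ✗
ticket_id=407: ✓ → 74
ticket_id=408: ✓ → 31
ticket_id=409: ✗
ticket_id=410: ✗
age_days_sum = 84 + 87 + 74 + 31 = 276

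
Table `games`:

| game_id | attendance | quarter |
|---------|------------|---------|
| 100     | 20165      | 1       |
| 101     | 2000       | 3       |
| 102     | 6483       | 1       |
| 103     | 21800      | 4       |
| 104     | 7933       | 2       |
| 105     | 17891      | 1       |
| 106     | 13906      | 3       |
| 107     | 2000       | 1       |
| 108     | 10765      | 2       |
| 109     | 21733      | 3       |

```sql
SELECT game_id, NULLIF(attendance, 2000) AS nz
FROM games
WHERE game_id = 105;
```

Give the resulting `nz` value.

17891

game_id = 105: attendance=17891, quarter=1.
attendance=17891 vs 2000: differ → 17891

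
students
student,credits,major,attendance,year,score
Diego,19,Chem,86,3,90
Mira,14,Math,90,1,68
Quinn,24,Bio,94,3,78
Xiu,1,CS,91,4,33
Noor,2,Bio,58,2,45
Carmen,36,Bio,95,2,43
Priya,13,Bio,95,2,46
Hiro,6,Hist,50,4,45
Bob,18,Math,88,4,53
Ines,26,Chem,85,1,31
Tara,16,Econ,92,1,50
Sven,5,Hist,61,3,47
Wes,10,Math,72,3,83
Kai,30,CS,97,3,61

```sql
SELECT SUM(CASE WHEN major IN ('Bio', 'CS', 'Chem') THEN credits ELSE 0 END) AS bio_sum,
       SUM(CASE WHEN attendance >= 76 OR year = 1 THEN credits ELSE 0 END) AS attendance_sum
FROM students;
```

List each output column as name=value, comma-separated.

[bio_sum: major IN ('Bio', 'CS', 'Chem')]
student=Diego: ✓ → 19
student=Mira: ✗
student=Quinn: ✓ → 24
student=Xiu: ✓ → 1
student=Noor: ✓ → 2
student=Carmen: ✓ → 36
student=Priya: ✓ → 13
student=Hiro: ✗
student=Bob: ✗
student=Ines: ✓ → 26
student=Tara: ✗
student=Sven: ✗
student=Wes: ✗
student=Kai: ✓ → 30
bio_sum = 19 + 24 + 1 + 2 + 36 + 13 + 26 + 30 = 151
—
[attendance_sum: attendance >= 76 OR year = 1]
student=Diego: ✓ → 19
student=Mira: ✓ → 14
student=Quinn: ✓ → 24
student=Xiu: ✓ → 1
student=Noor: ✗
student=Carmen: ✓ → 36
student=Priya: ✓ → 13
student=Hiro: ✗
student=Bob: ✓ → 18
student=Ines: ✓ → 26
student=Tara: ✓ → 16
student=Sven: ✗
student=Wes: ✗
student=Kai: ✓ → 30
attendance_sum = 19 + 14 + 24 + 1 + 36 + 13 + 18 + 26 + 16 + 30 = 197

bio_sum=151, attendance_sum=197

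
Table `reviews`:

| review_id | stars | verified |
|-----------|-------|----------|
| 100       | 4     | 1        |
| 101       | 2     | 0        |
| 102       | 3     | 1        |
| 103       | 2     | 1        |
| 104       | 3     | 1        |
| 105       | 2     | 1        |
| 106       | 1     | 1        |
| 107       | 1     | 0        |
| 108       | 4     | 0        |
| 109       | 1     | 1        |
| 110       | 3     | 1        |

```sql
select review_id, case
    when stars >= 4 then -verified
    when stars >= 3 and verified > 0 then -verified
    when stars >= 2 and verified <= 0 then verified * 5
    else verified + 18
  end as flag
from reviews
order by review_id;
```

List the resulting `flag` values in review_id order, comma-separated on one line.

review_id=100: stars >= 4 → -1
review_id=101: stars >= 2 and verified <= 0 → 0
review_id=102: stars >= 3 and verified > 0 → -1
review_id=103: ELSE → 19
review_id=104: stars >= 3 and verified > 0 → -1
review_id=105: ELSE → 19
review_id=106: ELSE → 19
review_id=107: ELSE → 18
review_id=108: stars >= 4 → 0
review_id=109: ELSE → 19
review_id=110: stars >= 3 and verified > 0 → -1

-1, 0, -1, 19, -1, 19, 19, 18, 0, 19, -1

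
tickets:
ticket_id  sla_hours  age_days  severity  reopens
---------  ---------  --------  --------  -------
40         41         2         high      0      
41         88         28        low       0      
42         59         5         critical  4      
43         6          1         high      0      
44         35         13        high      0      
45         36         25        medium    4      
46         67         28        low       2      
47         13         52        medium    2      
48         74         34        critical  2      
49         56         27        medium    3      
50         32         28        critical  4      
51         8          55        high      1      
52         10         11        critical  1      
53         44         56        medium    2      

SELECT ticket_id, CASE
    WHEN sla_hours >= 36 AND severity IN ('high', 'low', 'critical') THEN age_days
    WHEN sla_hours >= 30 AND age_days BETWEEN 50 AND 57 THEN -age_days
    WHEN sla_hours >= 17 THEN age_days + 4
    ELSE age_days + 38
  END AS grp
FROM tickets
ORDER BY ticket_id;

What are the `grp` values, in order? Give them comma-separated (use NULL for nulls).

2, 28, 5, 39, 17, 29, 28, 90, 34, 31, 32, 93, 49, -56

ticket_id=40: sla_hours >= 36 AND severity IN ('high', 'low', 'critical') → 2
ticket_id=41: sla_hours >= 36 AND severity IN ('high', 'low', 'critical') → 28
ticket_id=42: sla_hours >= 36 AND severity IN ('high', 'low', 'critical') → 5
ticket_id=43: ELSE → 39
ticket_id=44: sla_hours >= 17 → 17
ticket_id=45: sla_hours >= 17 → 29
ticket_id=46: sla_hours >= 36 AND severity IN ('high', 'low', 'critical') → 28
ticket_id=47: ELSE → 90
ticket_id=48: sla_hours >= 36 AND severity IN ('high', 'low', 'critical') → 34
ticket_id=49: sla_hours >= 17 → 31
ticket_id=50: sla_hours >= 17 → 32
ticket_id=51: ELSE → 93
ticket_id=52: ELSE → 49
ticket_id=53: sla_hours >= 30 AND age_days BETWEEN 50 AND 57 → -56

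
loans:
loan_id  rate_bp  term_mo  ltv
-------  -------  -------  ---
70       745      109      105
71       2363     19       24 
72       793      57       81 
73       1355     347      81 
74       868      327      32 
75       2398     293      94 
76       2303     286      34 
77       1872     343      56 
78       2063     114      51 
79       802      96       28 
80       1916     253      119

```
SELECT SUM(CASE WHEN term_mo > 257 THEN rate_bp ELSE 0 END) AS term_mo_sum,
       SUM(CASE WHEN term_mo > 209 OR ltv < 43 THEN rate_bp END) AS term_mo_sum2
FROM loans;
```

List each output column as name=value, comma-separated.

term_mo_sum=8796, term_mo_sum2=13877

[term_mo_sum: term_mo > 257]
loan_id=70: ✗
loan_id=71: ✗
loan_id=72: ✗
loan_id=73: ✓ → 1355
loan_id=74: ✓ → 868
loan_id=75: ✓ → 2398
loan_id=76: ✓ → 2303
loan_id=77: ✓ → 1872
loan_id=78: ✗
loan_id=79: ✗
loan_id=80: ✗
term_mo_sum = 1355 + 868 + 2398 + 2303 + 1872 = 8796
—
[term_mo_sum2: term_mo > 209 OR ltv < 43]
loan_id=70: ✗
loan_id=71: ✓ → 2363
loan_id=72: ✗
loan_id=73: ✓ → 1355
loan_id=74: ✓ → 868
loan_id=75: ✓ → 2398
loan_id=76: ✓ → 2303
loan_id=77: ✓ → 1872
loan_id=78: ✗
loan_id=79: ✓ → 802
loan_id=80: ✓ → 1916
term_mo_sum2 = 2363 + 1355 + 868 + 2398 + 2303 + 1872 + 802 + 1916 = 13877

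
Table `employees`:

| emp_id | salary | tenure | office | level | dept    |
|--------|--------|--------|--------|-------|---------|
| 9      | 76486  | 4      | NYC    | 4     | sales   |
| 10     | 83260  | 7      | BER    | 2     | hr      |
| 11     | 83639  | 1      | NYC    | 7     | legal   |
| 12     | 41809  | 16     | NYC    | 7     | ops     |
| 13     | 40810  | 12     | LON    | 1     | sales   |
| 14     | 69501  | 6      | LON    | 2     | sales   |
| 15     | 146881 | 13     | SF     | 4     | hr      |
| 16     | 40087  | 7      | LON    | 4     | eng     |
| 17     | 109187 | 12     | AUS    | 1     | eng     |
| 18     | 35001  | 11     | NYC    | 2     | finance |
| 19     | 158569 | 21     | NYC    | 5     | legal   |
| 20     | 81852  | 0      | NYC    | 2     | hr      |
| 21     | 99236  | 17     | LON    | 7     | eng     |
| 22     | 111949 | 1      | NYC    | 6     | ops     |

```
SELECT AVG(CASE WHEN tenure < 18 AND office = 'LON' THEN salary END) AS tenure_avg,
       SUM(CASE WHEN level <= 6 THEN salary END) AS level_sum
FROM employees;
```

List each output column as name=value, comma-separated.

tenure_avg=62408.5, level_sum=953583

[tenure_avg: tenure < 18 AND office = 'LON']
emp_id=9: ✗
emp_id=10: ✗
emp_id=11: ✗
emp_id=12: ✗
emp_id=13: ✓ → 40810
emp_id=14: ✓ → 69501
emp_id=15: ✗
emp_id=16: ✓ → 40087
emp_id=17: ✗
emp_id=18: ✗
emp_id=19: ✗
emp_id=20: ✗
emp_id=21: ✓ → 99236
emp_id=22: ✗
tenure_avg = (40810 + 69501 + 40087 + 99236) / 4 = 62408.5
—
[level_sum: level <= 6]
emp_id=9: ✓ → 76486
emp_id=10: ✓ → 83260
emp_id=11: ✗
emp_id=12: ✗
emp_id=13: ✓ → 40810
emp_id=14: ✓ → 69501
emp_id=15: ✓ → 146881
emp_id=16: ✓ → 40087
emp_id=17: ✓ → 109187
emp_id=18: ✓ → 35001
emp_id=19: ✓ → 158569
emp_id=20: ✓ → 81852
emp_id=21: ✗
emp_id=22: ✓ → 111949
level_sum = 76486 + 83260 + 40810 + 69501 + 146881 + 40087 + 109187 + 35001 + 158569 + 81852 + 111949 = 953583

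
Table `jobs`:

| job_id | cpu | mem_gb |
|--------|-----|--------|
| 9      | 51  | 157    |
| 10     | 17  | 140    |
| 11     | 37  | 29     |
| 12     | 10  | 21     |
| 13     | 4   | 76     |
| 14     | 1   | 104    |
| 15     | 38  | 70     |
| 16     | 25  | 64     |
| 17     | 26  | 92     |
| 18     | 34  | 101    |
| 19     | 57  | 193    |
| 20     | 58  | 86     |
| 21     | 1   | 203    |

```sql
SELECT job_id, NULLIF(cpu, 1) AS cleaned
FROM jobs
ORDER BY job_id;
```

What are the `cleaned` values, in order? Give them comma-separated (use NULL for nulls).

job_id=9: cpu=51 vs 1: differ → 51
job_id=10: cpu=17 vs 1: differ → 17
job_id=11: cpu=37 vs 1: differ → 37
job_id=12: cpu=10 vs 1: differ → 10
job_id=13: cpu=4 vs 1: differ → 4
job_id=14: cpu=1 vs 1: equal → NULL
job_id=15: cpu=38 vs 1: differ → 38
job_id=16: cpu=25 vs 1: differ → 25
job_id=17: cpu=26 vs 1: differ → 26
job_id=18: cpu=34 vs 1: differ → 34
job_id=19: cpu=57 vs 1: differ → 57
job_id=20: cpu=58 vs 1: differ → 58
job_id=21: cpu=1 vs 1: equal → NULL

51, 17, 37, 10, 4, NULL, 38, 25, 26, 34, 57, 58, NULL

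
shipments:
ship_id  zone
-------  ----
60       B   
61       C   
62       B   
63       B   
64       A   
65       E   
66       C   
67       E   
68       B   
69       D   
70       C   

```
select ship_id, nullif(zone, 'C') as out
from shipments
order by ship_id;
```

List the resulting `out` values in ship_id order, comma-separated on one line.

ship_id=60: zone=B vs C: differ → B
ship_id=61: zone=C vs C: equal → NULL
ship_id=62: zone=B vs C: differ → B
ship_id=63: zone=B vs C: differ → B
ship_id=64: zone=A vs C: differ → A
ship_id=65: zone=E vs C: differ → E
ship_id=66: zone=C vs C: equal → NULL
ship_id=67: zone=E vs C: differ → E
ship_id=68: zone=B vs C: differ → B
ship_id=69: zone=D vs C: differ → D
ship_id=70: zone=C vs C: equal → NULL

B, NULL, B, B, A, E, NULL, E, B, D, NULL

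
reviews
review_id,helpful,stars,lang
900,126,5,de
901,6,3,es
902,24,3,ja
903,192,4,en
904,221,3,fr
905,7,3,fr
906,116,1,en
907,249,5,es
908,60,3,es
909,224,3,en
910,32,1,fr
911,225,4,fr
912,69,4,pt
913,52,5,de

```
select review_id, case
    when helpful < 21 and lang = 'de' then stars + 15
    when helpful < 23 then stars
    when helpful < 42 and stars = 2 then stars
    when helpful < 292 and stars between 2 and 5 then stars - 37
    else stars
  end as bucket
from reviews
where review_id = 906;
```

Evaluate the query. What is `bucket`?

review_id = 906: helpful=116, stars=1, lang=en.
helpful < 21 and lang = 'de' → false
helpful < 23 → false
helpful < 42 and stars = 2 → false
helpful < 292 and stars between 2 and 5 → false
No prior WHEN matched → ELSE → 1

1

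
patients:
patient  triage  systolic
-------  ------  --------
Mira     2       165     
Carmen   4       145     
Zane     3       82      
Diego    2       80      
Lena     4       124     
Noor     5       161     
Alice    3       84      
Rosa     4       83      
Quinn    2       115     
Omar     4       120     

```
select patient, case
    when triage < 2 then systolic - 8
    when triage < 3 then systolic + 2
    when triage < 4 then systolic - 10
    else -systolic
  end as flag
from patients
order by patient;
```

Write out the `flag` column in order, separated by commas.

patient=Alice: triage < 4 → 74
patient=Carmen: ELSE → -145
patient=Diego: triage < 3 → 82
patient=Lena: ELSE → -124
patient=Mira: triage < 3 → 167
patient=Noor: ELSE → -161
patient=Omar: ELSE → -120
patient=Quinn: triage < 3 → 117
patient=Rosa: ELSE → -83
patient=Zane: triage < 4 → 72

74, -145, 82, -124, 167, -161, -120, 117, -83, 72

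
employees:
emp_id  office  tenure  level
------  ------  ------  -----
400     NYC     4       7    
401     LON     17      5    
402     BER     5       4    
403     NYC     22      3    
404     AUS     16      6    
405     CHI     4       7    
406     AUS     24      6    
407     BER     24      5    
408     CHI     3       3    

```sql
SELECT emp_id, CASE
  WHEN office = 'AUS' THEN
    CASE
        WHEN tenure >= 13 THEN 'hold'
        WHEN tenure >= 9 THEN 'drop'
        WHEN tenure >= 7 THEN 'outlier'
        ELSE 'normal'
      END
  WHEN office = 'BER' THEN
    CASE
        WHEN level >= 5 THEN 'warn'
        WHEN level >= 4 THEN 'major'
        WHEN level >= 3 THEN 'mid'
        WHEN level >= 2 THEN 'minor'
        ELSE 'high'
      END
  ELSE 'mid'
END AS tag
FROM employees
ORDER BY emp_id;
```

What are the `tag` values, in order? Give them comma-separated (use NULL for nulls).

mid, mid, major, mid, hold, mid, hold, warn, mid

emp_id=400: office='NYC' → outer ELSE → mid
emp_id=401: office='LON' → outer ELSE → mid
emp_id=402: office='BER' → inner[level >= 4] → major
emp_id=403: office='NYC' → outer ELSE → mid
emp_id=404: office='AUS' → inner[tenure >= 13] → hold
emp_id=405: office='CHI' → outer ELSE → mid
emp_id=406: office='AUS' → inner[tenure >= 13] → hold
emp_id=407: office='BER' → inner[level >= 5] → warn
emp_id=408: office='CHI' → outer ELSE → mid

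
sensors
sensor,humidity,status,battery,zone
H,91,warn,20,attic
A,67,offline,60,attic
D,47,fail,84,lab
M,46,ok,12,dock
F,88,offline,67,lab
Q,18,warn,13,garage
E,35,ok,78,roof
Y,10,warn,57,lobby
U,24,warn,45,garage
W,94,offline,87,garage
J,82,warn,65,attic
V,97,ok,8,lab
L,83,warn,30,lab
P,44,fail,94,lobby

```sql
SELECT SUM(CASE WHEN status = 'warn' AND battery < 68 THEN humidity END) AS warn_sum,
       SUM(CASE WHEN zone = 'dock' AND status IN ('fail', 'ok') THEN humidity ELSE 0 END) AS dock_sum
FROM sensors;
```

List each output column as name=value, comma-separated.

warn_sum=308, dock_sum=46

[warn_sum: status = 'warn' AND battery < 68]
sensor=H: ✓ → 91
sensor=A: ✗
sensor=D: ✗
sensor=M: ✗
sensor=F: ✗
sensor=Q: ✓ → 18
sensor=E: ✗
sensor=Y: ✓ → 10
sensor=U: ✓ → 24
sensor=W: ✗
sensor=J: ✓ → 82
sensor=V: ✗
sensor=L: ✓ → 83
sensor=P: ✗
warn_sum = 91 + 18 + 10 + 24 + 82 + 83 = 308
—
[dock_sum: zone = 'dock' AND status IN ('fail', 'ok')]
sensor=H: ✗
sensor=A: ✗
sensor=D: ✗
sensor=M: ✓ → 46
sensor=F: ✗
sensor=Q: ✗
sensor=E: ✗
sensor=Y: ✗
sensor=U: ✗
sensor=W: ✗
sensor=J: ✗
sensor=V: ✗
sensor=L: ✗
sensor=P: ✗
dock_sum = 46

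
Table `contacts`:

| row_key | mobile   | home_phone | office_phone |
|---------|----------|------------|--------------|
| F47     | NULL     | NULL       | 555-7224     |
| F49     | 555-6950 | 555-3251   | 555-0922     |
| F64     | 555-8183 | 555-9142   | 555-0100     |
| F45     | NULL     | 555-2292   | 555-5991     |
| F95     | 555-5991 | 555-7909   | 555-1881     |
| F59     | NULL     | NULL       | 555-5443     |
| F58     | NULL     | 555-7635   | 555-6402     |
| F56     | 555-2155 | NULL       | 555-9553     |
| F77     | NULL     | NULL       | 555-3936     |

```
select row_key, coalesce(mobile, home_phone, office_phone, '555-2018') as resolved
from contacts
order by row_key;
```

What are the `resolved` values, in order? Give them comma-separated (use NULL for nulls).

555-2292, 555-7224, 555-6950, 555-2155, 555-7635, 555-5443, 555-8183, 555-3936, 555-5991

row_key=F45: mobile=NULL, home_phone=555-2292 → 555-2292
row_key=F47: mobile=NULL, home_phone=NULL, office_phone=555-7224 → 555-7224
row_key=F49: mobile=555-6950 → 555-6950
row_key=F56: mobile=555-2155 → 555-2155
row_key=F58: mobile=NULL, home_phone=555-7635 → 555-7635
row_key=F59: mobile=NULL, home_phone=NULL, office_phone=555-5443 → 555-5443
row_key=F64: mobile=555-8183 → 555-8183
row_key=F77: mobile=NULL, home_phone=NULL, office_phone=555-3936 → 555-3936
row_key=F95: mobile=555-5991 → 555-5991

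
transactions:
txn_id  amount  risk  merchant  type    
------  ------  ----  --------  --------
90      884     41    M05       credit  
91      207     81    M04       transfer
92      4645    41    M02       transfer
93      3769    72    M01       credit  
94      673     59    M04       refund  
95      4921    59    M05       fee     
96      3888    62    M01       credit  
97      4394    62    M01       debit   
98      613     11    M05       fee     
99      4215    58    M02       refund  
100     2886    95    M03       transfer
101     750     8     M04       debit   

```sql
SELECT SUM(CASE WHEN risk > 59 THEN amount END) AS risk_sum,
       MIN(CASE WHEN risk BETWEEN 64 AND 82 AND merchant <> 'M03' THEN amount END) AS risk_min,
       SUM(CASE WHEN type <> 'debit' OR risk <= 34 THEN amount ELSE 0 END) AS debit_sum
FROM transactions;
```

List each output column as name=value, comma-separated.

[risk_sum: risk > 59]
txn_id=90: ✗
txn_id=91: ✓ → 207
txn_id=92: ✗
txn_id=93: ✓ → 3769
txn_id=94: ✗
txn_id=95: ✗
txn_id=96: ✓ → 3888
txn_id=97: ✓ → 4394
txn_id=98: ✗
txn_id=99: ✗
txn_id=100: ✓ → 2886
txn_id=101: ✗
risk_sum = 207 + 3769 + 3888 + 4394 + 2886 = 15144
—
[risk_min: risk BETWEEN 64 AND 82 AND merchant <> 'M03']
txn_id=90: ✗
txn_id=91: ✓ → 207
txn_id=92: ✗
txn_id=93: ✓ → 3769
txn_id=94: ✗
txn_id=95: ✗
txn_id=96: ✗
txn_id=97: ✗
txn_id=98: ✗
txn_id=99: ✗
txn_id=100: ✗
txn_id=101: ✗
risk_min = MIN(207, 3769) = 207
—
[debit_sum: type <> 'debit' OR risk <= 34]
txn_id=90: ✓ → 884
txn_id=91: ✓ → 207
txn_id=92: ✓ → 4645
txn_id=93: ✓ → 3769
txn_id=94: ✓ → 673
txn_id=95: ✓ → 4921
txn_id=96: ✓ → 3888
txn_id=97: ✗
txn_id=98: ✓ → 613
txn_id=99: ✓ → 4215
txn_id=100: ✓ → 2886
txn_id=101: ✓ → 750
debit_sum = 884 + 207 + 4645 + 3769 + 673 + 4921 + 3888 + 613 + 4215 + 2886 + 750 = 27451

risk_sum=15144, risk_min=207, debit_sum=27451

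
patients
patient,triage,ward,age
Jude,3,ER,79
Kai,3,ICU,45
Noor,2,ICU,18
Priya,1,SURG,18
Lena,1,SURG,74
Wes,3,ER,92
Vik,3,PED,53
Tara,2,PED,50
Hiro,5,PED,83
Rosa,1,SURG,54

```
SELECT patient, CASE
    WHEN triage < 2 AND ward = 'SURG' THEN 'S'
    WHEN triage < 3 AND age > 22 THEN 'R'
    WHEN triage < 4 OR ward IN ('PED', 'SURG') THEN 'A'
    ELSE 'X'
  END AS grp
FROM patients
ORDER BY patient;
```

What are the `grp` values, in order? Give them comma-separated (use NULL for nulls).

A, A, A, S, A, S, S, R, A, A

patient=Hiro: triage < 4 OR ward IN ('PED', 'SURG') → A
patient=Jude: triage < 4 OR ward IN ('PED', 'SURG') → A
patient=Kai: triage < 4 OR ward IN ('PED', 'SURG') → A
patient=Lena: triage < 2 AND ward = 'SURG' → S
patient=Noor: triage < 4 OR ward IN ('PED', 'SURG') → A
patient=Priya: triage < 2 AND ward = 'SURG' → S
patient=Rosa: triage < 2 AND ward = 'SURG' → S
patient=Tara: triage < 3 AND age > 22 → R
patient=Vik: triage < 4 OR ward IN ('PED', 'SURG') → A
patient=Wes: triage < 4 OR ward IN ('PED', 'SURG') → A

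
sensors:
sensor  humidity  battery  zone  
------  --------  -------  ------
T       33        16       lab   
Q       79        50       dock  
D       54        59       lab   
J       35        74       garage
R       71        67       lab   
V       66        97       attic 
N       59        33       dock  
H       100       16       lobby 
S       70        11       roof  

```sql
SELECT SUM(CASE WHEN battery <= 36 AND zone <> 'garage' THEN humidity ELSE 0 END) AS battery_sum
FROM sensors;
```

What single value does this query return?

262

sensor=T: ✓ → 33
sensor=Q: ✗
sensor=D: ✗
sensor=J: ✗
sensor=R: ✗
sensor=V: ✗
sensor=N: ✓ → 59
sensor=H: ✓ → 100
sensor=S: ✓ → 70
battery_sum = 33 + 59 + 100 + 70 = 262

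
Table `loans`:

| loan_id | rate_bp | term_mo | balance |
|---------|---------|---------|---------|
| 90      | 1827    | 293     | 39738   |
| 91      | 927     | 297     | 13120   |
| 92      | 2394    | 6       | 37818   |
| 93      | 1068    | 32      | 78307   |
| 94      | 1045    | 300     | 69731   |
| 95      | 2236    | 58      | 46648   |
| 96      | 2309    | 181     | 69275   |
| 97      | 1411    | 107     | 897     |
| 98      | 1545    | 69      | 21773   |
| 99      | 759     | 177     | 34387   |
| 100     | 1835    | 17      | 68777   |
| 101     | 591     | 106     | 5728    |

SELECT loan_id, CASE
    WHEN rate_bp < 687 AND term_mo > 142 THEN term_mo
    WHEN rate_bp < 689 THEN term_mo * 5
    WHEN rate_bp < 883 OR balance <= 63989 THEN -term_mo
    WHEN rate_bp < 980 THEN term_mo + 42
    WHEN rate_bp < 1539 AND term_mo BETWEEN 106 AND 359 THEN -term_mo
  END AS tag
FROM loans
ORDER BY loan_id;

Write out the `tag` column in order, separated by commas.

loan_id=90: rate_bp < 883 OR balance <= 63989 → -293
loan_id=91: rate_bp < 883 OR balance <= 63989 → -297
loan_id=92: rate_bp < 883 OR balance <= 63989 → -6
loan_id=93: (no match → NULL) → NULL
loan_id=94: rate_bp < 1539 AND term_mo BETWEEN 106 AND 359 → -300
loan_id=95: rate_bp < 883 OR balance <= 63989 → -58
loan_id=96: (no match → NULL) → NULL
loan_id=97: rate_bp < 883 OR balance <= 63989 → -107
loan_id=98: rate_bp < 883 OR balance <= 63989 → -69
loan_id=99: rate_bp < 883 OR balance <= 63989 → -177
loan_id=100: (no match → NULL) → NULL
loan_id=101: rate_bp < 689 → 530

-293, -297, -6, NULL, -300, -58, NULL, -107, -69, -177, NULL, 530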